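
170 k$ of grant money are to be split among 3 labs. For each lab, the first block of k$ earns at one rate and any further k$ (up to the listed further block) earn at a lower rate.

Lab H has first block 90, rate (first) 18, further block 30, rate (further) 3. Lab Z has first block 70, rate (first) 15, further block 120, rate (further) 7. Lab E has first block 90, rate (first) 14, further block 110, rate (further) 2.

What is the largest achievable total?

2810

Treat each block as its own option and order by rate: Lab H/first 18 > Lab Z/first 15 > Lab E/first 14 > Lab Z/second 7 > Lab H/second 3 > Lab E/second 2.
Fill Lab H first block (90 at 18) — 80 left.
Lab Z first at 15: fill all 70 — 10 left.
10 remain; put them into Lab E first at 14.
Total = 18×90 + 15×70 + 14×10 = 2810.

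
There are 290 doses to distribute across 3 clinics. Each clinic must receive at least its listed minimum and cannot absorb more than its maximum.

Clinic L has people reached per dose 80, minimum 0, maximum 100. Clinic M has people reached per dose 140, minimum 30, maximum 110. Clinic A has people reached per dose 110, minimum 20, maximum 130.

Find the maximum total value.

Meeting every minimum uses 0+30+20 = 50 doses, leaving 240.
Order the clinics by people reached per dose: Clinic M 140 > Clinic A 110 > Clinic L 80.
Clinic M: +80 to 110 (cap) → 160 left.
Clinic A takes 110 more to reach its cap of 130 → 50 left.
Clinic L: +50 (room for 100) → 50. Pool exhausted.
Total = 80×50 + 140×110 + 110×130 = 33700.

33700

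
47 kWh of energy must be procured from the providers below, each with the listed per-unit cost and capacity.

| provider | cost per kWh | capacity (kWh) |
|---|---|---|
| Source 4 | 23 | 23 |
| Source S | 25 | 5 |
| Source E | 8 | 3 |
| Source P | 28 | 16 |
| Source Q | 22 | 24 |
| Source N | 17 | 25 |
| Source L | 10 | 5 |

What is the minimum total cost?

807

Use providers in increasing cost order.
Source E (8): use full 3 → 44 kWh to go.
Take 5 from Source L at 10 → need 39 more.
Take 25 from Source N at 17 → need 14 more.
Take 14 from Source Q at 22 to finish.
Source 4, Source S, Source P: unused.
Cost = 3×8 + 5×10 + 25×17 + 14×22 = 807.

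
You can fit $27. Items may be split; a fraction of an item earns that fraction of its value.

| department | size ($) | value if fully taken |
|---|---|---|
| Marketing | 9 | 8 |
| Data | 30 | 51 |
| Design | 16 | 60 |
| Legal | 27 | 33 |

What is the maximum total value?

Best value per unit of size first: Design 60/16≈3.75, Data 51/30≈1.7, Legal 33/27≈1.22, Marketing 8/9≈0.889.
Design: take in full, 16 $ for value 60 — 11 left.
11 $ left: a 11/30 share of Data gives 51×11/30 = 18.7.
Total value = 78.7.

78.7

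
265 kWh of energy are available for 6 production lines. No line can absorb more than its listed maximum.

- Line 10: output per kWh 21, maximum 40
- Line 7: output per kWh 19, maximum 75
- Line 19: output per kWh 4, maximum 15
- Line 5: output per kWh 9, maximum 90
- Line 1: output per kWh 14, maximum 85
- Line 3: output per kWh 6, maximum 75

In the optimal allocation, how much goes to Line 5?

Highest output per kWh first: Line 10 21 > Line 7 19 > Line 1 14 > Line 5 9 > Line 3 6 > Line 19 4.
Line 10: +40 to 40 (cap) — 225 left.
Line 7: +75 to 75 (cap) — 150 left.
Give Line 1 85 to hit its cap of 85 — 65 left.
Line 5: +65 (room for 90) → 65. Pool exhausted.

65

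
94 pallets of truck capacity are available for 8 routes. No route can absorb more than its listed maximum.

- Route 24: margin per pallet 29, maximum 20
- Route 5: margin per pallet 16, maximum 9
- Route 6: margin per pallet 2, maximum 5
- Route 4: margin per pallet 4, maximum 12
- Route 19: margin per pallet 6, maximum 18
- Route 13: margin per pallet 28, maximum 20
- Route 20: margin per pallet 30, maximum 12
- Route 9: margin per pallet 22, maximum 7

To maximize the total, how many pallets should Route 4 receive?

Order the routes by margin per pallet: Route 20 30 > Route 24 29 > Route 13 28 > Route 9 22 > Route 5 16 > Route 19 6 > Route 4 4 > Route 6 2.
Route 20: +12 to 12 (cap) — 82 left.
Give Route 24 20 to hit its cap of 20 — 62 left.
Route 13: +20 to 20 (cap) — 42 left.
Route 9 takes 7 to reach its cap of 7 — 35 left.
Give Route 5 9 to hit its cap of 9 — 26 left.
Give Route 19 18 to hit its cap of 18 — 8 left.
Route 4: +8 (room for 12) → 8. Pool exhausted.

8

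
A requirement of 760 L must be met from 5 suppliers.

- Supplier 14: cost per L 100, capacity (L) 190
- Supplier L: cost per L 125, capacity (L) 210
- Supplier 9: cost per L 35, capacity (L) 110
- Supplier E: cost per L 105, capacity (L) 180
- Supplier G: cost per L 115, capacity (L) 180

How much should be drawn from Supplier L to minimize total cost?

100

Use suppliers in increasing cost order.
Take 110 from Supplier 9 at 35 ; need 650 more.
Take 190 from Supplier 14 at 100 ; need 460 more.
Take 180 from Supplier E at 105 ; need 280 more.
Supplier G (115): use full 180 ; 100 L to go.
Take 100 from Supplier L at 125 to finish.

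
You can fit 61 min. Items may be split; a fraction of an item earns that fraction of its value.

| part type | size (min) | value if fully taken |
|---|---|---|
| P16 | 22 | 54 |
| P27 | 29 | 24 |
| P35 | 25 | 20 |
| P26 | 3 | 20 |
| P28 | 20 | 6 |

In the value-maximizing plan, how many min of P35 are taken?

Rank by value-to-size ratio: P26 20/3≈6.67, P16 54/22≈2.45, P27 24/29≈0.828, P35 20/25≈0.8, P28 6/20≈0.3.
Take all of P26 (3 min, value 20) ; 58 min left.
Take all of P16 (22 min, value 54) ; 36 min left.
All 29 min of P27 fit (value 24) ; 7 remain.
Only 7 min remain; take 7/25 of P35 for value 20×7/25 = 5.6.

7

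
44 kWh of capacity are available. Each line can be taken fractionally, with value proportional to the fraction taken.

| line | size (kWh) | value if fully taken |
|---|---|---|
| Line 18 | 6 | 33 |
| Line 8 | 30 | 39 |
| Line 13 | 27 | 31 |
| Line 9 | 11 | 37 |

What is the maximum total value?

105.1

Sort by value density: Line 18 33/6≈5.5, Line 9 37/11≈3.36, Line 8 39/30≈1.3, Line 13 31/27≈1.15.
Take all of Line 18 (6 kWh, value 33) — 38 kWh left.
Line 9: take in full, 11 kWh for value 37 — 27 left.
27 kWh left: a 27/30 share of Line 8 gives 39×27/30 = 35.1.
Total value = 105.1.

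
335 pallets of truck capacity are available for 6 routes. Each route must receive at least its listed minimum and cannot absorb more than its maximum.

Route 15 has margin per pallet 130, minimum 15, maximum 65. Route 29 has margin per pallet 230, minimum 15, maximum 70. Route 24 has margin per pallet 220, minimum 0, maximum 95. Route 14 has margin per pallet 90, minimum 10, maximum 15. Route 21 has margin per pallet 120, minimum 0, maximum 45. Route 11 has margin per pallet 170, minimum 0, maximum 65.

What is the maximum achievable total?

61000

Meeting every minimum uses 15+15+0+10+0+0 = 40 pallets, leaving 295.
Highest margin per pallet first: Route 29 230 > Route 24 220 > Route 11 170 > Route 15 130 > Route 21 120 > Route 14 90.
Give Route 29 55 more to hit its cap of 70 ; 240 left.
Route 24 takes 95 more to reach its cap of 95 ; 145 left.
Route 11: +65 to 65 (cap) ; 80 left.
Give Route 15 50 more to hit its cap of 65 ; 30 left.
Route 21: +30 (room for 45) → 30. Pool exhausted.
Total = 130×65 + 230×70 + 220×95 + 90×10 + 120×30 + 170×65 = 61000.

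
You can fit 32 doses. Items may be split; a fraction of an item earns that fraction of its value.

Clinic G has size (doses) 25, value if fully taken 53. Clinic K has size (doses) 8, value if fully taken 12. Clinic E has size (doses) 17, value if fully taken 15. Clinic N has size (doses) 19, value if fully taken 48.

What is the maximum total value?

75.56

Best value per unit of size first: Clinic N 48/19≈2.53, Clinic G 53/25≈2.12, Clinic K 12/8≈1.5, Clinic E 15/17≈0.882.
Take all of Clinic N (19 doses, value 48) → 13 doses left.
13 doses left: a 13/25 share of Clinic G gives 53×13/25 = 27.56.
Total value = 75.56.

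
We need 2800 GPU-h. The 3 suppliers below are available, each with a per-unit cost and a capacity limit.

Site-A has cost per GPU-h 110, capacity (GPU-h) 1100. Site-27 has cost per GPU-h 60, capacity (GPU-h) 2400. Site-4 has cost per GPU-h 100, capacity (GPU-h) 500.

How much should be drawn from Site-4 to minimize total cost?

Use suppliers in increasing cost order.
Take 2400 from Site-27 at 60 — need 400 more.
Site-4 (100): take the remaining 400 — done.
Site-A: unused.

400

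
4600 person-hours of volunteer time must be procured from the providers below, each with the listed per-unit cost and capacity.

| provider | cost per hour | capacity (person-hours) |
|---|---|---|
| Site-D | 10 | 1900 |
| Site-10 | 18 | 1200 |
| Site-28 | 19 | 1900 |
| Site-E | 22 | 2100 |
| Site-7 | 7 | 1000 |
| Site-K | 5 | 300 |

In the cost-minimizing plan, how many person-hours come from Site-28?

200

Use providers in increasing cost order.
Site-K (5): use full 300 ; 4300 person-hours to go.
Take 1000 from Site-7 at 7 ; need 3300 more.
Take 1900 from Site-D at 10 ; need 1400 more.
Take 1200 from Site-10 at 18 ; need 200 more.
Take 200 from Site-28 at 19 to finish.
Site-E: unused.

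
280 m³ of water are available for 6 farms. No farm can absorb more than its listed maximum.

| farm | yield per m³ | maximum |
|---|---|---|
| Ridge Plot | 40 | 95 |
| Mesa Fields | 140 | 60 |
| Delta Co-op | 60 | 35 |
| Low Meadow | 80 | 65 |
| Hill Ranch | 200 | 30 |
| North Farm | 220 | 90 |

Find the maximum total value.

41500

Highest yield per m³ first: North Farm 220 > Hill Ranch 200 > Mesa Fields 140 > Low Meadow 80 > Delta Co-op 60 > Ridge Plot 40.
North Farm takes 90 to reach its cap of 90 — 190 left.
Hill Ranch takes 30 to reach its cap of 30 — 160 left.
Mesa Fields: +60 to 60 (cap) — 100 left.
Low Meadow takes 65 to reach its cap of 65 — 35 left.
Give Delta Co-op 35 to hit its cap of 35 — 0 left.
Total = 140×60 + 60×35 + 80×65 + 200×30 + 220×90 = 41500.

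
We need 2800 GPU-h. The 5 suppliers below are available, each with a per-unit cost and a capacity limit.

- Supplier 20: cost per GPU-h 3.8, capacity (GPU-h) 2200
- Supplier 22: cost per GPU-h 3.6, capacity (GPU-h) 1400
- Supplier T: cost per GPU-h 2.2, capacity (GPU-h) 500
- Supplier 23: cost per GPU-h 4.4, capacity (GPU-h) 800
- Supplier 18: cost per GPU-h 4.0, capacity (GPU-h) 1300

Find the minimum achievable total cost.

Fill from the cheapest supplier first.
Supplier T (2.2): use full 500 ; 2300 GPU-h to go.
Take 1400 from Supplier 22 at 3.6 ; need 900 more.
Supplier 20 (3.8): take the remaining 900 ; done.
Supplier 18, Supplier 23: unused.
Cost = 500×2.2 + 1400×3.6 + 900×3.8 = 9560.

9560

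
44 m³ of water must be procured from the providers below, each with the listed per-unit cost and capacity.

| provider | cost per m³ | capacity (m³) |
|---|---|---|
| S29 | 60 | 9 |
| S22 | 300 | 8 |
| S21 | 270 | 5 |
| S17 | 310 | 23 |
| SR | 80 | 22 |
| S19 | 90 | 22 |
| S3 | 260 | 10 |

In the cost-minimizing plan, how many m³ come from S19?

13

Use providers in increasing cost order.
Take 9 from S29 at 60 ; need 35 more.
SR (80): use full 22 ; 13 m³ to go.
S19 (90): take the remaining 13 ; done.
S3, S21, S22, S17: unused.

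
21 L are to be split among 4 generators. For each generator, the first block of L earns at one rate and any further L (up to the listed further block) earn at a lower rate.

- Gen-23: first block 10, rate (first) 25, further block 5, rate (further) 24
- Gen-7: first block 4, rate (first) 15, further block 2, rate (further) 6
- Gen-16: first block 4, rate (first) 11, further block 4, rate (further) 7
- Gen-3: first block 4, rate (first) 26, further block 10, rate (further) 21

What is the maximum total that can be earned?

516

Rank every tier by rate: Gen-3/tier1 26 > Gen-23/tier1 25 > Gen-23/tier2 24 > Gen-3/tier2 21 > Gen-7/tier1 15 > Gen-16/tier1 11 > Gen-16/tier2 7 > Gen-7/tier2 6.
Gen-3 tier1 at 26: fill all 4 — 17 left.
Gen-23/tier1 (25): +10 — 7 left.
Fill Gen-23 tier2 block (5 at 24) — 2 left.
Gen-3 tier2 at 21: only 2 left, fill 2.
Total = 26×4 + 25×10 + 24×5 + 21×2 = 516.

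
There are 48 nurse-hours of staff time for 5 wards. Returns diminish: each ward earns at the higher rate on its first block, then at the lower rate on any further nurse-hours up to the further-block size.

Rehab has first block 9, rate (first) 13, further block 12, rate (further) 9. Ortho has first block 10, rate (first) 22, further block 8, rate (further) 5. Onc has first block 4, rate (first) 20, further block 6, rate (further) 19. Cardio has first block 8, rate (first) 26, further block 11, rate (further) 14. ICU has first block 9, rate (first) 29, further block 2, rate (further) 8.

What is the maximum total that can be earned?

1037

Rank every tier by rate: ICU/first 29 > Cardio/first 26 > Ortho/first 22 > Onc/first 20 > Onc/second 19 > Cardio/second 14 > Rehab/first 13 > Rehab/second 9 > ICU/second 8 > Ortho/second 5.
ICU/first (29): +9 — 39 left.
Fill Cardio first block (8 at 26) — 31 left.
Ortho first at 22: fill all 10 — 21 left.
Fill Onc first block (4 at 20) — 17 left.
Onc second at 19: fill all 6 — 11 left.
Cardio second at 14: fill all 11 — 0 left.
Total = 29×9 + 26×8 + 22×10 + 20×4 + 19×6 + 14×11 = 1037.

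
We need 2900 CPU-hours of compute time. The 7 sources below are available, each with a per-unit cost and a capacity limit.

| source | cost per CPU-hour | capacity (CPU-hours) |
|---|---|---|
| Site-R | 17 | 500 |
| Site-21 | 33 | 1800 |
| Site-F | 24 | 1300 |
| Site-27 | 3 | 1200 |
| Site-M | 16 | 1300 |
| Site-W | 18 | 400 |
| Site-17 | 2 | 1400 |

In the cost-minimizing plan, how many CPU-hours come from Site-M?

300

Fill from the cheapest source first.
Site-17 (2): use full 1400 → 1500 CPU-hours to go.
Site-27 at 3: take all 1200 CPU-hours → 300 still needed.
Take 300 from Site-M at 16 to finish.
Site-R, Site-W, Site-F, Site-21: unused.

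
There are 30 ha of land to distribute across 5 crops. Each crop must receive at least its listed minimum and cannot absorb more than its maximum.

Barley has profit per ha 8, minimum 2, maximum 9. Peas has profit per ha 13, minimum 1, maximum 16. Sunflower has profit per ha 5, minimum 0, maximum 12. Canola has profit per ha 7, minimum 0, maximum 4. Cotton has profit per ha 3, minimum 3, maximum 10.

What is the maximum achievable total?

303

Meeting every minimum uses 2+1+0+0+3 = 6 ha, leaving 24.
Order the crops by profit per ha: Peas 13 > Barley 8 > Canola 7 > Sunflower 5 > Cotton 3.
Peas: +15 to 16 (cap) — 9 left.
Barley takes 7 more to reach its cap of 9 — 2 left.
Only 2 left; Canola takes them to reach 2.
Total = 8×9 + 13×16 + 7×2 + 3×3 = 303.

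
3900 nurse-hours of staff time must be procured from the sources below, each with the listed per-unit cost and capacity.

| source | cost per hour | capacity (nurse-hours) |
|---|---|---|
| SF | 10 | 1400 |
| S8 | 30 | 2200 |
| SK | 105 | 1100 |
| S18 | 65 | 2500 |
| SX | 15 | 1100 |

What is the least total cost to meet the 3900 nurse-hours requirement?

Cheapest first:
SF (10): use full 1400 → 2500 nurse-hours to go.
Take 1100 from SX at 15 → need 1400 more.
Take 1400 from S8 at 30 to finish.
S18, SK: unused.
Cost = 1400×10 + 1100×15 + 1400×30 = 72500.

72500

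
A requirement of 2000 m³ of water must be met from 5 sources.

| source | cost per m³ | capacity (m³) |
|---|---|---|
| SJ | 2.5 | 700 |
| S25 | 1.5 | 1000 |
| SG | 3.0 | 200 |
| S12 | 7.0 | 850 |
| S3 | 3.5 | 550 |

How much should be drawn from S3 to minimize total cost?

100

Use sources in increasing cost order.
Take 1000 from S25 at 1.5 — need 1000 more.
Take 700 from SJ at 2.5 — need 300 more.
SG (3.0): use full 200 — 100 m³ to go.
Take 100 from S3 at 3.5 to finish.
S12: unused.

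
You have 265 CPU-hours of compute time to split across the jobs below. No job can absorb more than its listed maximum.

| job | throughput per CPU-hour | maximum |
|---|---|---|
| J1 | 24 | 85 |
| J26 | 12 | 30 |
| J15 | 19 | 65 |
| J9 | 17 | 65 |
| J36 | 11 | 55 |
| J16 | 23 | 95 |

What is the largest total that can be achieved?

5800

Order the jobs by throughput per CPU-hour: J1 24 > J16 23 > J15 19 > J9 17 > J26 12 > J36 11.
Give J1 85 to hit its cap of 85 — 180 left.
J16 takes 95 to reach its cap of 95 — 85 left.
J15: +65 to 65 (cap) — 20 left.
J9 has room for 65 but only 20 remain, so it gets 20.
Total = 24×85 + 19×65 + 17×20 + 23×95 = 5800.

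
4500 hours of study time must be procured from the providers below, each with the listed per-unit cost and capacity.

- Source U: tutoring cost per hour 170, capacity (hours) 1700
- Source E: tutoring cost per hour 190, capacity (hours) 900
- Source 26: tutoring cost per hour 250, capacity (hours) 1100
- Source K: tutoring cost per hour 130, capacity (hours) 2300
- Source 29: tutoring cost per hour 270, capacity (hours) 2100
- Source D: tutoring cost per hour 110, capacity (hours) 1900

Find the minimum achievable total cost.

559000

Use providers in increasing cost order.
Take 1900 from Source D at 110 ; need 2600 more.
Source K (130): use full 2300 ; 300 hours to go.
Source U (170): take the remaining 300 ; done.
Source E, Source 26, Source 29: unused.
Cost = 1900×110 + 2300×130 + 300×170 = 559000.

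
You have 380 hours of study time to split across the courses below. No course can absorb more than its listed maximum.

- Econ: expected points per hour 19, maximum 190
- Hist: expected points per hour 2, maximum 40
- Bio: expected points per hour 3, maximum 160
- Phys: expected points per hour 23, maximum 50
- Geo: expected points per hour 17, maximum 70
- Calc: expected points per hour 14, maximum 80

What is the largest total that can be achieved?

6930

Order the courses by expected points per hour: Phys 23 > Econ 19 > Geo 17 > Calc 14 > Bio 3 > Hist 2.
Phys: +50 to 50 (cap) ; 330 left.
Econ takes 190 to reach its cap of 190 ; 140 left.
Give Geo 70 to hit its cap of 70 ; 70 left.
Calc: +70 (room for 80) → 70. Pool exhausted.
Total = 19×190 + 23×50 + 17×70 + 14×70 = 6930.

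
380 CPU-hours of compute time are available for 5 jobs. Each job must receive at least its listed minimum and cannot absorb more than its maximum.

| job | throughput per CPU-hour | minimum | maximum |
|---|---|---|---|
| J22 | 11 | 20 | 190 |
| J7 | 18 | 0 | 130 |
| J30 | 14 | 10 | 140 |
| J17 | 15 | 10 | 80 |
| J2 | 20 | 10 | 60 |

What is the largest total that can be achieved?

6220

Meeting every minimum uses 20+0+10+10+10 = 50 CPU-hours, leaving 330.
Rank by throughput per CPU-hour: J2 20 > J7 18 > J17 15 > J30 14 > J22 11.
J2 takes 50 more to reach its cap of 60 ; 280 left.
J7 takes 130 more to reach its cap of 130 ; 150 left.
J17: +70 to 80 (cap) ; 80 left.
J30: +80 (room for 130) → 90. Pool exhausted.
Total = 11×20 + 18×130 + 14×90 + 15×80 + 20×60 = 6220.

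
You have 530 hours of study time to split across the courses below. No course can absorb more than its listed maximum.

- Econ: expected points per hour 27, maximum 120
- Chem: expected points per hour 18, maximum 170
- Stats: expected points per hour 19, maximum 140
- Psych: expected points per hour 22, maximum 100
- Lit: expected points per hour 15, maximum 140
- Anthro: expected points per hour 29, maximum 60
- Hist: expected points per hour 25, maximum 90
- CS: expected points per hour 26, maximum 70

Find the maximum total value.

Order the courses by expected points per hour: Anthro 29 > Econ 27 > CS 26 > Hist 25 > Psych 22 > Stats 19 > Chem 18 > Lit 15.
Anthro: +60 to 60 (cap) → 470 left.
Econ takes 120 to reach its cap of 120 → 350 left.
CS: +70 to 70 (cap) → 280 left.
Hist takes 90 to reach its cap of 90 → 190 left.
Give Psych 100 to hit its cap of 100 → 90 left.
Stats has room for 140 but only 90 remain, so it gets 90.
Total = 27×120 + 19×90 + 22×100 + 29×60 + 25×90 + 26×70 = 12960.

12960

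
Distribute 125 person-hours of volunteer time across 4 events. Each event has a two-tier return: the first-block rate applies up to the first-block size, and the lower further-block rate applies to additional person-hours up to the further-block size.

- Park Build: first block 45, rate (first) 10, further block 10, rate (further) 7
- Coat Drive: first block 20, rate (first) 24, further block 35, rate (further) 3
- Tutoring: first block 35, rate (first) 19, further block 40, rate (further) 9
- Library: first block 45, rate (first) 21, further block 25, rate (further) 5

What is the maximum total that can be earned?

Treat each block as its own option and order by rate: Coat Drive/tier1 24 > Library/tier1 21 > Tutoring/tier1 19 > Park Build/tier1 10 > Tutoring/tier2 9 > Park Build/tier2 7 > Library/tier2 5 > Coat Drive/tier2 3.
Coat Drive/tier1 (24): +20 ; 105 left.
Fill Library tier1 block (45 at 21) ; 60 left.
Tutoring/tier1 (19): +35 ; 25 left.
Park Build tier1 at 10: only 25 left, fill 25.
Total = 24×20 + 21×45 + 19×35 + 10×25 = 2340.

2340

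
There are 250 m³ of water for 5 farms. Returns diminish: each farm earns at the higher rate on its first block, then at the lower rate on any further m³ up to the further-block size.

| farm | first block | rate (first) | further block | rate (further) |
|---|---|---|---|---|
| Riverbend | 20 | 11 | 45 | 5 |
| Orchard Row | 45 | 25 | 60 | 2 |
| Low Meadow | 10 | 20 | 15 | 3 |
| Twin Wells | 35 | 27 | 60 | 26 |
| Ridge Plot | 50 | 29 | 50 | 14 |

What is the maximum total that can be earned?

Rank every tier by rate: Ridge Plot/first 29 > Twin Wells/first 27 > Twin Wells/second 26 > Orchard Row/first 25 > Low Meadow/first 20 > Ridge Plot/second 14 > Riverbend/first 11 > Riverbend/second 5 > Low Meadow/second 3 > Orchard Row/second 2.
Fill Ridge Plot first block (50 at 29) — 200 left.
Twin Wells first at 27: fill all 35 — 165 left.
Twin Wells second at 26: fill all 60 — 105 left.
Orchard Row/first (25): +45 — 60 left.
Low Meadow first at 20: fill all 10 — 50 left.
Ridge Plot/second (14): +50 — 0 left.
Total = 29×50 + 27×35 + 26×60 + 25×45 + 20×10 + 14×50 = 5980.

5980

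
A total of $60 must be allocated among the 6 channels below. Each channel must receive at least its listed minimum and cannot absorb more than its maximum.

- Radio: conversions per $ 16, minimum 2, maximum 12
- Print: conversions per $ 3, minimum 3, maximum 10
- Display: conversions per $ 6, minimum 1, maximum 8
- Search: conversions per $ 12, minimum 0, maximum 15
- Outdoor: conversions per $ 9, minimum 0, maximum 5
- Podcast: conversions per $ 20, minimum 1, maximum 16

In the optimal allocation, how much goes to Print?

Meeting every minimum uses 2+3+1+0+0+1 = 7 $, leaving 53.
Order the channels by conversions per $: Podcast 20 > Radio 16 > Search 12 > Outdoor 9 > Display 6 > Print 3.
Give Podcast 15 more to hit its cap of 16 → 38 left.
Radio: +10 to 12 (cap) → 28 left.
Search: +15 to 15 (cap) → 13 left.
Outdoor: +5 to 5 (cap) → 8 left.
Display: +7 to 8 (cap) → 1 left.
Print: +1 (room for 7) → 4. Pool exhausted.

4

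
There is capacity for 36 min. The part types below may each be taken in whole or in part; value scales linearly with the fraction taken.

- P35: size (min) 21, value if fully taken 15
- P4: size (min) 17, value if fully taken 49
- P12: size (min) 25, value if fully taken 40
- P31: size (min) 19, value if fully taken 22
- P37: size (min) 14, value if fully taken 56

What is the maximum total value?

Best value per unit of size first: P37 56/14≈4, P4 49/17≈2.88, P12 40/25≈1.6, P31 22/19≈1.16, P35 15/21≈0.714.
Take all of P37 (14 min, value 56) → 22 min left.
All 17 min of P4 fit (value 49) → 5 remain.
5 min left: a 5/25 share of P12 gives 40×5/25 = 8.
Total value = 113.

113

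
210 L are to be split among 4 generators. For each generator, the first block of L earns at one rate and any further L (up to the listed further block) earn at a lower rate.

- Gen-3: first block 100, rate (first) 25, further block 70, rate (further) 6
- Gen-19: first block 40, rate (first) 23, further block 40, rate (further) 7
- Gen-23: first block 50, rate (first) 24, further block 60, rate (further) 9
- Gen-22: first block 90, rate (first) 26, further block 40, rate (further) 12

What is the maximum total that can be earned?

Treat each block as its own option and order by rate: Gen-22/T1 26 > Gen-3/T1 25 > Gen-23/T1 24 > Gen-19/T1 23 > Gen-22/T2 12 > Gen-23/T2 9 > Gen-19/T2 7 > Gen-3/T2 6.
Fill Gen-22 T1 block (90 at 26) — 120 left.
Gen-3 T1 at 25: fill all 100 — 20 left.
Gen-23/T1: +20 of 50 at 24; pool empty.
Total = 26×90 + 25×100 + 24×20 = 5320.

5320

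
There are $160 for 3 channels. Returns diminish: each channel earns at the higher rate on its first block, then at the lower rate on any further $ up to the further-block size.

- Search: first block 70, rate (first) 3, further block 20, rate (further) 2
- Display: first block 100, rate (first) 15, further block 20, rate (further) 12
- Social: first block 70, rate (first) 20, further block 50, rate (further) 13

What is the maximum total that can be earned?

Rank every tier by rate: Social/first 20 > Display/first 15 > Social/second 13 > Display/second 12 > Search/first 3 > Search/second 2.
Social/first (20): +70 → 90 left.
Display first at 15: only 90 left, fill 90.
Total = 20×70 + 15×90 = 2750.

2750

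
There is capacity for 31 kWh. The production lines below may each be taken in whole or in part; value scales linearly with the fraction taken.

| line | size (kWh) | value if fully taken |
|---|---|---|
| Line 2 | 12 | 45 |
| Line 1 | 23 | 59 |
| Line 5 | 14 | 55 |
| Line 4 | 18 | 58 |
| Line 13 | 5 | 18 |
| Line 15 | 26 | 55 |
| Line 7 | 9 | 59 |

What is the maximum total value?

Rank by value-to-size ratio: Line 7 59/9≈6.56, Line 5 55/14≈3.93, Line 2 45/12≈3.75, Line 13 18/5≈3.6, Line 4 58/18≈3.22, Line 1 59/23≈2.57, Line 15 55/26≈2.12.
Take all of Line 7 (9 kWh, value 59) ; 22 kWh left.
Take all of Line 5 (14 kWh, value 55) ; 8 kWh left.
8 kWh left: a 8/12 share of Line 2 gives 45×8/12 = 30.
Total value = 144.

144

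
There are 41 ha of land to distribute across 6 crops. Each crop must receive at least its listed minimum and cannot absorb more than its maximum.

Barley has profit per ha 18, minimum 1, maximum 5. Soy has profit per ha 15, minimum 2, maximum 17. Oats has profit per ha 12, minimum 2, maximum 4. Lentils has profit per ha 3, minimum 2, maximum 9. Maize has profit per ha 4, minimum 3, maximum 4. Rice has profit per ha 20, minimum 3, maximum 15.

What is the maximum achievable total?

642

Meeting every minimum uses 1+2+2+2+3+3 = 13 ha, leaving 28.
Highest profit per ha first: Rice 20 > Barley 18 > Soy 15 > Oats 12 > Maize 4 > Lentils 3.
Rice takes 12 more to reach its cap of 15 — 16 left.
Barley takes 4 more to reach its cap of 5 — 12 left.
Only 12 left; Soy takes them to reach 14.
Total = 18×5 + 15×14 + 12×2 + 3×2 + 4×3 + 20×15 = 642.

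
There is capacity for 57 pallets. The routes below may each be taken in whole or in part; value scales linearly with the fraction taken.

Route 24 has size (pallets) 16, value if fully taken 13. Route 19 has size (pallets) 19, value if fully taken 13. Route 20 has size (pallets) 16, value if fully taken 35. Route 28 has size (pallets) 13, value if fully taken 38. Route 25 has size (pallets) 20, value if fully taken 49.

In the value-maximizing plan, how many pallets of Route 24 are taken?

8

Best value per unit of size first: Route 28 38/13≈2.92, Route 25 49/20≈2.45, Route 20 35/16≈2.19, Route 24 13/16≈0.812, Route 19 13/19≈0.684.
Take all of Route 28 (13 pallets, value 38) — 44 pallets left.
All 20 pallets of Route 25 fit (value 49) — 24 remain.
Take all of Route 20 (16 pallets, value 35) — 8 pallets left.
8 pallets left: a 8/16 share of Route 24 gives 13×8/16 = 6.5.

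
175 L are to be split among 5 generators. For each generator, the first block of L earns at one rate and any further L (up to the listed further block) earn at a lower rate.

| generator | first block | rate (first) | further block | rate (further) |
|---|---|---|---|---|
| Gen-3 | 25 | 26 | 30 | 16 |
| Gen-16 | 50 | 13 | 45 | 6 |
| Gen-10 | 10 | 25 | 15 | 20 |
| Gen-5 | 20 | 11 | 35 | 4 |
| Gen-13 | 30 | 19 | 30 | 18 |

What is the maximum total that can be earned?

Order all 10 blocks by rate: Gen-3/T1 26 > Gen-10/T1 25 > Gen-10/T2 20 > Gen-13/T1 19 > Gen-13/T2 18 > Gen-3/T2 16 > Gen-16/T1 13 > Gen-5/T1 11 > Gen-16/T2 6 > Gen-5/T2 4.
Gen-3/T1 (26): +25 ; 150 left.
Fill Gen-10 T1 block (10 at 25) ; 140 left.
Gen-10 T2 at 20: fill all 15 ; 125 left.
Gen-13 T1 at 19: fill all 30 ; 95 left.
Gen-13/T2 (18): +30 ; 65 left.
Gen-3/T2 (16): +30 ; 35 left.
Gen-16/T1: +35 of 50 at 13; pool empty.
Total = 26×25 + 25×10 + 20×15 + 19×30 + 18×30 + 16×30 + 13×35 = 3245.

3245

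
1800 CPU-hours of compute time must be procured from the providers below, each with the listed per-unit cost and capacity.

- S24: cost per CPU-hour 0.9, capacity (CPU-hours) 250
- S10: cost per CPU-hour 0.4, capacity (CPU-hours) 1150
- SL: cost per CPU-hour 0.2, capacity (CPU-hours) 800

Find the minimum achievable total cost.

Fill from the cheapest provider first.
SL at 0.2: take all 800 CPU-hours — 1000 still needed.
S10 at 0.4: take 1000 of its 1150 — requirement met.
S24: unused.
Cost = 800×0.2 + 1000×0.4 = 560.

560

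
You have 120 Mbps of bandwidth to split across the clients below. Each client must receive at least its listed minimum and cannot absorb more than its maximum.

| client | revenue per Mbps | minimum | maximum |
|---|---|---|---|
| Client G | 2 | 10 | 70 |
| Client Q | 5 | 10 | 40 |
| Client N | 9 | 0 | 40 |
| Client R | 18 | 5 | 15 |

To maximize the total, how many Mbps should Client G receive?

25

Meeting every minimum uses 10+10+0+5 = 25 Mbps, leaving 95.
Rank by revenue per Mbps: Client R 18 > Client N 9 > Client Q 5 > Client G 2.
Client R takes 10 more to reach its cap of 15 — 85 left.
Client N takes 40 more to reach its cap of 40 — 45 left.
Client Q takes 30 more to reach its cap of 40 — 15 left.
Client G has room for 60 more but only 15 remain, so it gets 25.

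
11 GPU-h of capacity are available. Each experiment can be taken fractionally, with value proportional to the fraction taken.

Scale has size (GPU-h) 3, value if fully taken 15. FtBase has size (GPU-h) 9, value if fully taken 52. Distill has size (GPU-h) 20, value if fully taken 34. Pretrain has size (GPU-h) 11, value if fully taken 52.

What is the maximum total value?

Best value per unit of size first: FtBase 52/9≈5.78, Scale 15/3≈5, Pretrain 52/11≈4.73, Distill 34/20≈1.7.
All 9 GPU-h of FtBase fit (value 52) → 2 remain.
2 GPU-h left: a 2/3 share of Scale gives 15×2/3 = 10.
Total value = 62.

62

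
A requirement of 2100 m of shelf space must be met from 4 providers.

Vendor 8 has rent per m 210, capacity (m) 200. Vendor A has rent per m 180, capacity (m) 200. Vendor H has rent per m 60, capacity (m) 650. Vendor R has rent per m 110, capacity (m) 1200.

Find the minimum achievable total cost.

Cheapest first:
Vendor H at 60: take all 650 m ; 1450 still needed.
Vendor R (110): use full 1200 ; 250 m to go.
Vendor A at 180: take all 200 m ; 50 still needed.
Vendor 8 at 210: take 50 of its 200 ; requirement met.
Cost = 650×60 + 1200×110 + 200×180 + 50×210 = 217500.

217500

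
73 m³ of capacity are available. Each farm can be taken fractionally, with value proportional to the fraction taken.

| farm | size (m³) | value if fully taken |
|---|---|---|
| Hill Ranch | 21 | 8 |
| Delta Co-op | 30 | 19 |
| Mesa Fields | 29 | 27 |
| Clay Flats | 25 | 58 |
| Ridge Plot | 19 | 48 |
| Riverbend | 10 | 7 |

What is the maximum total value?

Best value per unit of size first: Ridge Plot 48/19≈2.53, Clay Flats 58/25≈2.32, Mesa Fields 27/29≈0.931, Riverbend 7/10≈0.7, Delta Co-op 19/30≈0.633, Hill Ranch 8/21≈0.381.
Ridge Plot: take in full, 19 m³ for value 48 → 54 left.
Clay Flats: take in full, 25 m³ for value 58 → 29 left.
Mesa Fields: take in full, 29 m³ for value 27 → 0 left.
Total value = 133.

133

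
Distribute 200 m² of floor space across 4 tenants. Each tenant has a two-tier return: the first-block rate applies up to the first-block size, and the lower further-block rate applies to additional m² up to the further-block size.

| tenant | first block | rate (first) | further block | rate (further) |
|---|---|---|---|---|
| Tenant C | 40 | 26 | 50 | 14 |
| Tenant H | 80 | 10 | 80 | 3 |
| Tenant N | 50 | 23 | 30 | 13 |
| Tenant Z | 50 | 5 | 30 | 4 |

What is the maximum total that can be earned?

3580

Rank every tier by rate: Tenant C/T1 26 > Tenant N/T1 23 > Tenant C/T2 14 > Tenant N/T2 13 > Tenant H/T1 10 > Tenant Z/T1 5 > Tenant Z/T2 4 > Tenant H/T2 3.
Tenant C T1 at 26: fill all 40 → 160 left.
Tenant N T1 at 23: fill all 50 → 110 left.
Tenant C/T2 (14): +50 → 60 left.
Tenant N T2 at 13: fill all 30 → 30 left.
30 remain; put them into Tenant H T1 at 10.
Total = 26×40 + 23×50 + 14×50 + 13×30 + 10×30 = 3580.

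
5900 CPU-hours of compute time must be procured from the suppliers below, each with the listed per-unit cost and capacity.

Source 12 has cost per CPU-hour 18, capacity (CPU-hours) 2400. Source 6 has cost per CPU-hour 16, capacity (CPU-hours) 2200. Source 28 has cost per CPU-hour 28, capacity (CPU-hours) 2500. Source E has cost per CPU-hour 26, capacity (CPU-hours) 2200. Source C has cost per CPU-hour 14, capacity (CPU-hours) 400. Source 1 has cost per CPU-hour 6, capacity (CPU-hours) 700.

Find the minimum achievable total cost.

Fill from the cheapest supplier first.
Source 1 at 6: take all 700 CPU-hours → 5200 still needed.
Source C (14): use full 400 → 4800 CPU-hours to go.
Take 2200 from Source 6 at 16 → need 2600 more.
Source 12 at 18: take all 2400 CPU-hours → 200 still needed.
Source E at 26: take 200 of its 2200 → requirement met.
Source 28: unused.
Cost = 700×6 + 400×14 + 2200×16 + 2400×18 + 200×26 = 93400.

93400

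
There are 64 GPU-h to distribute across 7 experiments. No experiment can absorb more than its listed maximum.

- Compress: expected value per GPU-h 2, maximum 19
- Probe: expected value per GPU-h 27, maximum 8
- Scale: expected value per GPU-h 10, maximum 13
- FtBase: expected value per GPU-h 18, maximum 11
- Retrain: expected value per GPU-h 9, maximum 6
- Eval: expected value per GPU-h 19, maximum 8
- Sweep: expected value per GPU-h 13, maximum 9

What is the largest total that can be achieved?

Order the experiments by expected value per GPU-h: Probe 27 > Eval 19 > FtBase 18 > Sweep 13 > Scale 10 > Retrain 9 > Compress 2.
Give Probe 8 to hit its cap of 8 → 56 left.
Eval: +8 to 8 (cap) → 48 left.
Give FtBase 11 to hit its cap of 11 → 37 left.
Sweep: +9 to 9 (cap) → 28 left.
Give Scale 13 to hit its cap of 13 → 15 left.
Retrain: +6 to 6 (cap) → 9 left.
Compress: +9 (room for 19) → 9. Pool exhausted.
Total = 2×9 + 27×8 + 10×13 + 18×11 + 9×6 + 19×8 + 13×9 = 885.

885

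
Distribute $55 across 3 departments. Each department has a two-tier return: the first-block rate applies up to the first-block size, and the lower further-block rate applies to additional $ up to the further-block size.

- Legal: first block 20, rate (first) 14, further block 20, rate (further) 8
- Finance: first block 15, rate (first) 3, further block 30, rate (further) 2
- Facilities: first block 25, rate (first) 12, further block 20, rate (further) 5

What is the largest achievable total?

660

Rank every tier by rate: Legal/tier1 14 > Facilities/tier1 12 > Legal/tier2 8 > Facilities/tier2 5 > Finance/tier1 3 > Finance/tier2 2.
Legal/tier1 (14): +20 — 35 left.
Facilities tier1 at 12: fill all 25 — 10 left.
Legal tier2 at 8: only 10 left, fill 10.
Total = 14×20 + 12×25 + 8×10 = 660.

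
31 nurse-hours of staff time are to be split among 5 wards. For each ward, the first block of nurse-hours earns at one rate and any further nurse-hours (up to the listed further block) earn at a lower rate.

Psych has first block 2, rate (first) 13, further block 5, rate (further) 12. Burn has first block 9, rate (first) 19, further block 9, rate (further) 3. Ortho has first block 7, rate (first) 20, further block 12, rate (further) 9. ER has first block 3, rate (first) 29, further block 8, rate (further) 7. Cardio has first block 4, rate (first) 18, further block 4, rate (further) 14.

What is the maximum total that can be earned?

576

Treat each block as its own option and order by rate: ER/tier1 29 > Ortho/tier1 20 > Burn/tier1 19 > Cardio/tier1 18 > Cardio/tier2 14 > Psych/tier1 13 > Psych/tier2 12 > Ortho/tier2 9 > ER/tier2 7 > Burn/tier2 3.
ER tier1 at 29: fill all 3 ; 28 left.
Ortho tier1 at 20: fill all 7 ; 21 left.
Fill Burn tier1 block (9 at 19) ; 12 left.
Fill Cardio tier1 block (4 at 18) ; 8 left.
Cardio/tier2 (14): +4 ; 4 left.
Psych tier1 at 13: fill all 2 ; 2 left.
Psych/tier2: +2 of 5 at 12; pool empty.
Total = 29×3 + 20×7 + 19×9 + 18×4 + 14×4 + 13×2 + 12×2 = 576.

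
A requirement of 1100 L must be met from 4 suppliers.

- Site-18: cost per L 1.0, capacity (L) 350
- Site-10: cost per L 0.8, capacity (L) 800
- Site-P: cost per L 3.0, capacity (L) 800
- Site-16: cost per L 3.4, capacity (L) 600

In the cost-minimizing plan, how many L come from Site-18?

Cheapest first:
Site-10 at 0.8: take all 800 L ; 300 still needed.
Take 300 from Site-18 at 1.0 to finish.
Site-P, Site-16: unused.

300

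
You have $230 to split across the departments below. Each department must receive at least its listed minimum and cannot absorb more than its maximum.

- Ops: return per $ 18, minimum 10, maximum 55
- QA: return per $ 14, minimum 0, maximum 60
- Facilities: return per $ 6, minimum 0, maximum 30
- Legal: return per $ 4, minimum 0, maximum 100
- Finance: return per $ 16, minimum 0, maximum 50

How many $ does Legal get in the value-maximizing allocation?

35

Meeting every minimum uses 10+0+0+0+0 = 10 $, leaving 220.
Order the departments by return per $: Ops 18 > Finance 16 > QA 14 > Facilities 6 > Legal 4.
Ops takes 45 more to reach its cap of 55 ; 175 left.
Give Finance 50 more to hit its cap of 50 ; 125 left.
QA: +60 to 60 (cap) ; 65 left.
Facilities: +30 to 30 (cap) ; 35 left.
Legal: +35 (room for 100) → 35. Pool exhausted.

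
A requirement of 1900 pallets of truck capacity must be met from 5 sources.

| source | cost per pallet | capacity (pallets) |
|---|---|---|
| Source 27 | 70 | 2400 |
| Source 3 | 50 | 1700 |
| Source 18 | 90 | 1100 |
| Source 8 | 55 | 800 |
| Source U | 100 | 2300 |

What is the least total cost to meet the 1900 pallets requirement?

Use sources in increasing cost order.
Source 3 (50): use full 1700 — 200 pallets to go.
Source 8 (55): take the remaining 200 — done.
Source 27, Source 18, Source U: unused.
Cost = 1700×50 + 200×55 = 96000.

96000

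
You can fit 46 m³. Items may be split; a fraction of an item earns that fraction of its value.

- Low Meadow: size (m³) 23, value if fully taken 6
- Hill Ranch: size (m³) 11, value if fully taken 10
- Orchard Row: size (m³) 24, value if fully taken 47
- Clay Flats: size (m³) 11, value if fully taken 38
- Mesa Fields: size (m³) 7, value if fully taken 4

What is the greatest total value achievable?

95

Rank by value-to-size ratio: Clay Flats 38/11≈3.45, Orchard Row 47/24≈1.96, Hill Ranch 10/11≈0.909, Mesa Fields 4/7≈0.571, Low Meadow 6/23≈0.261.
Clay Flats: take in full, 11 m³ for value 38 → 35 left.
Orchard Row: take in full, 24 m³ for value 47 → 11 left.
All 11 m³ of Hill Ranch fit (value 10) → 0 remain.
Total value = 95.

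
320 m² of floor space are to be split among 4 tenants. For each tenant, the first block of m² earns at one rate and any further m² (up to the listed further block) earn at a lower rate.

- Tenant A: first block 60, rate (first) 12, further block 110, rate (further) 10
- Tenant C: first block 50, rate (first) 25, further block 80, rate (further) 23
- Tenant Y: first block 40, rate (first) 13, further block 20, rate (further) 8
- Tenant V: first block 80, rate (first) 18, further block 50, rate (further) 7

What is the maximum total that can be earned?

Order all 8 blocks by rate: Tenant C/tier1 25 > Tenant C/tier2 23 > Tenant V/tier1 18 > Tenant Y/tier1 13 > Tenant A/tier1 12 > Tenant A/tier2 10 > Tenant Y/tier2 8 > Tenant V/tier2 7.
Tenant C tier1 at 25: fill all 50 → 270 left.
Tenant C/tier2 (23): +80 → 190 left.
Fill Tenant V tier1 block (80 at 18) → 110 left.
Tenant Y tier1 at 13: fill all 40 → 70 left.
Fill Tenant A tier1 block (60 at 12) → 10 left.
Tenant A tier2 at 10: only 10 left, fill 10.
Total = 25×50 + 23×80 + 18×80 + 13×40 + 12×60 + 10×10 = 5870.

5870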